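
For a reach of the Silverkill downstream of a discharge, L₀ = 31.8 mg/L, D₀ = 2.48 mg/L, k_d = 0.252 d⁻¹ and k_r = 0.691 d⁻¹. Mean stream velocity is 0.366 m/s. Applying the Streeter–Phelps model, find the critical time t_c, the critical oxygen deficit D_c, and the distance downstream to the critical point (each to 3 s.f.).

t_c ≈ 1.97 d; D_c ≈ 7.07 mg/L; x_c ≈ 62.1 km

t_c = [1/(k_r−k_d)] ln[(k_r/k_d)(1 − D₀(k_r−k_d)/(k_d L₀))]
= [1/(0.691−0.252)] ln[(0.691/0.252)(1 − 2.48×0.4390/(0.252×31.8))]
= (1/0.4390) ln[2.742 × 0.8641] = 2.278 × ln(2.370) = 2.278 × 0.8627 = 1.965 d.
L(t_c) = L₀ e^(−k_d t_c) = 31.8 × 0.6094 = 19.38 mg/L, and at the critical point k_r D_c = k_d L, so D_c = (0.252/0.691) × 19.38 = 7.068 mg/L.
x_c = v t_c = 0.366 m/s × 1.965 d × 86400 s/d = 62140 m ≈ 62.1 km.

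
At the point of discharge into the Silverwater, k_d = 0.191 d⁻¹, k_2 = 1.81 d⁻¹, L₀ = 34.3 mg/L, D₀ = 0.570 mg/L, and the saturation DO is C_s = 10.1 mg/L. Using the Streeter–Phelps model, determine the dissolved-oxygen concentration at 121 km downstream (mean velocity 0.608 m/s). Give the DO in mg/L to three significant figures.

DO ≈ 7.55 mg/L

Travel time t = x/v = 121 km / (0.608 m/s) = 121000 m / 0.608 m/s = 199000 s = 2.303 d.
k_d L₀/(k_2−k_d) = 0.191×34.3/(1.81−0.191) = 6.551/1.619 = 4.047 mg/L.
e^(−k_d t) = e^(−0.191×2.303) = 0.6441; e^(−k_2 t) = e^(−1.81×2.303) = 0.01547.
D = 4.047 × (0.6441 − 0.01547) + 0.570 × 0.01547 = 2.544 + 0.008815 = 2.552 mg/L.
DO = C_s − D = 10.1 − 2.552 = 7.548 mg/L.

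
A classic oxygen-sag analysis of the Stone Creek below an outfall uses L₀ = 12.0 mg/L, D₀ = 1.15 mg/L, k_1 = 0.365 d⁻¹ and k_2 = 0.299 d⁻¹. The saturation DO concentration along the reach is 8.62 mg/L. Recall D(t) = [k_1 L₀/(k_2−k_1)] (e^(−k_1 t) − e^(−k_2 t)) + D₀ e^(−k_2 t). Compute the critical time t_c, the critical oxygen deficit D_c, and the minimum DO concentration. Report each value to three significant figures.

t_c ≈ 2.76 d; D_c ≈ 5.35 mg/L; min DO ≈ 3.27 mg/L

t_c = [1/(k_2−k_1)] ln[(k_2/k_1)(1 − D₀(k_2−k_1)/(k_1 L₀))]
= [1/(0.299−0.365)] ln[(0.299/0.365)(1 − 1.15×-0.06600/(0.365×12.0))]
= (1/-0.06600) ln[0.8192 × 1.017] = -15.15 × ln(0.8334) = -15.15 × -0.1823 = 2.762 d.
L(t_c) = L₀ e^(−k_1 t_c) = 12.0 × 0.3649 = 4.379 mg/L, and at the critical point k_2 D_c = k_1 L, so D_c = (0.365/0.299) × 4.379 = 5.346 mg/L.
Minimum DO = C_s − D_c = 8.62 − 5.346 = 3.274 mg/L.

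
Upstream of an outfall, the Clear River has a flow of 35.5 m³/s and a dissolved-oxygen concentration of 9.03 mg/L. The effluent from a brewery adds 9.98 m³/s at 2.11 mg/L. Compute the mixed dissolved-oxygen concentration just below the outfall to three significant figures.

7.51 mg/L

Flow-weighted mixing: C = (Q_r C_r + Q_w C_w)/(Q_r + Q_w)
= (35.5×9.03 + 9.98×2.11)/(35.5 + 9.98) = 341.6/45.48 = 7.511 mg/L.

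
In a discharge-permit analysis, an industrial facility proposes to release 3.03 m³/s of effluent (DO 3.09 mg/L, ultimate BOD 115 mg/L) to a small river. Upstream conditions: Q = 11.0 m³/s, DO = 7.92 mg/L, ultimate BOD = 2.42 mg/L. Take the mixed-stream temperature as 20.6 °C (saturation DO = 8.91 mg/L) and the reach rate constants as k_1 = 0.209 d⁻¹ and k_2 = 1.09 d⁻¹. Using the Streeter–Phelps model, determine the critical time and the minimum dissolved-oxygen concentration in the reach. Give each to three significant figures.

t_c ≈ 1.44 d; minimum DO ≈ 5.11 mg/L

Mixed DO = (11.0×7.92 + 3.03×3.09)/(11.0+3.03) = 96.48/14.03 = 6.877 mg/L.
Mixed L₀ = (11.0×2.42 + 3.03×115)/(14.03) = 375.1/14.03 = 26.73 mg/L.
Initial deficit D₀ = C_s − DO₀ = 8.91 − 6.877 = 2.033 mg/L.
t_c = (1/0.8810) ln[(1.09/0.209)(1 − 2.033×0.8810/(0.209×26.73))] = 1.135 × ln(3.543) = 1.436 d.
D_c = (0.209/1.09) × 26.73 × e^(−0.209×1.436) = 0.1917 × 26.73 × 0.7407 = 3.797 mg/L.
Minimum DO = 8.91 − 3.797 = 5.113 mg/L.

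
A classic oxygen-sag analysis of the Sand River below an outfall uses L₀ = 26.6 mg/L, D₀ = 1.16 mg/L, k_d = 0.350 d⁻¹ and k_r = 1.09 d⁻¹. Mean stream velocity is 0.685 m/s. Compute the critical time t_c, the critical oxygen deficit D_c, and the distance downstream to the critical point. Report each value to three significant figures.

t_c = [1/(k_r−k_d)] ln[(k_r/k_d)(1 − D₀(k_r−k_d)/(k_d L₀))]
= [1/(1.09−0.350)] ln[(1.09/0.350)(1 − 1.16×0.7400/(0.350×26.6))]
= (1/0.7400) ln[3.114 × 0.9078] = 1.351 × ln(2.827) = 1.351 × 1.039 = 1.404 d.
D_c = (k_d/k_r) L₀ e^(−k_d t_c) = (0.350/1.09) × 26.6 × e^(−0.350×1.404) = 0.3211 × 26.6 × 0.6117 = 5.225 mg/L.
x_c = v t_c = 0.685 m/s × 1.404 d × 86400 s/d = 83120 m ≈ 83.1 km.

t_c ≈ 1.40 d; D_c ≈ 5.22 mg/L; x_c ≈ 83.1 km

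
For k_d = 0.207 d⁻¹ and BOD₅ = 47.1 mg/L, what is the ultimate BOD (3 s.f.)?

BOD₅ = L₀(1 − e^(−5k_d)) ⇒ L₀ = BOD₅ / (1 − e^(−5×0.207))
= 47.1 / (1 − 0.3552) = 47.1 / 0.6448 = 73.05 mg/L.

L₀ ≈ 73.0 mg/L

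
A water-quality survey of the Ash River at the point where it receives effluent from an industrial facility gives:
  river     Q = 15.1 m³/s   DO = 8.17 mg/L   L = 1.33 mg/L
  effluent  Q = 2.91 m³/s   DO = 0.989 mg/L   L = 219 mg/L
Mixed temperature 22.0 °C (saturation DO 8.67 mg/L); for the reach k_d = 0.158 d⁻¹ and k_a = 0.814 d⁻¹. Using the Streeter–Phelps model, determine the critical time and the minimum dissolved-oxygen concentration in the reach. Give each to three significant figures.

Mixed DO = (15.1×8.17 + 2.91×0.989)/(15.1+2.91) = 126.2/18.01 = 7.010 mg/L.
Mixed L₀ = (15.1×1.33 + 2.91×219)/(18.01) = 657.4/18.01 = 36.50 mg/L.
Initial deficit D₀ = C_s − DO₀ = 8.67 − 7.010 = 1.660 mg/L.
t_c = (1/0.6560) ln[(0.814/0.158)(1 − 1.660×0.6560/(0.158×36.50))] = 1.524 × ln(4.179) = 2.180 d.
D_c = (0.158/0.814) × 36.50 × e^(−0.158×2.180) = 0.1941 × 36.50 × 0.7086 = 5.020 mg/L.
Minimum DO = 8.67 − 5.020 = 3.650 mg/L.

t_c ≈ 2.18 d; minimum DO ≈ 3.65 mg/L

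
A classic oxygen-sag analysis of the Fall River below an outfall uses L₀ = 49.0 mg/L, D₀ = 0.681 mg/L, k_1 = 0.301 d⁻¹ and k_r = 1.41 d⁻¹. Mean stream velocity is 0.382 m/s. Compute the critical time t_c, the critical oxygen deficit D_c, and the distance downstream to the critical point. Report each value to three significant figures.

t_c ≈ 1.35 d; D_c ≈ 6.98 mg/L; x_c ≈ 44.4 km

With k_r/k_1 = 4.684 and 1 − D₀(k_r−k_1)/(k_1 L₀) = 0.9488,
t_c = ln(4.684 × 0.9488) / (1.41 − 0.301) = ln(4.445) / 1.109 = 1.492/1.109 = 1.345 d.
D_c = (k_1/k_r) L₀ e^(−k_1 t_c) = (0.301/1.41) × 49.0 × e^(−0.301×1.345) = 0.2135 × 49.0 × 0.6671 = 6.978 mg/L.
x_c = v t_c = 0.382 m/s × 1.345 d × 86400 s/d = 44390 m ≈ 44.4 km.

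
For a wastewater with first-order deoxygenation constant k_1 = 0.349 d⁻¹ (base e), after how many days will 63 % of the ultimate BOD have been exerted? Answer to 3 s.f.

y/L₀ = 1 − e^(−k_1 t) = 0.63 ⇒ e^(−k_1 t) = 0.370
t = −ln(0.370) / 0.349 = 0.9943 / 0.349 = 2.849 d.

t ≈ 2.85 d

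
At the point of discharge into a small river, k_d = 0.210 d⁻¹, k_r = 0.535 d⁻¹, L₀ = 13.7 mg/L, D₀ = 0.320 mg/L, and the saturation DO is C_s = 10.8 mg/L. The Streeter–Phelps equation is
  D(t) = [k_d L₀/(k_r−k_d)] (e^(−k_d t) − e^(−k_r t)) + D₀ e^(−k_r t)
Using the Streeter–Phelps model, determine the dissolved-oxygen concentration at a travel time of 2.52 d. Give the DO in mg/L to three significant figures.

k_d L₀/(k_r−k_d) = 0.210×13.7/(0.535−0.210) = 2.877/0.3250 = 8.852 mg/L.
e^(−k_d t) = e^(−0.210×2.520) = 0.5891; e^(−k_r t) = e^(−0.535×2.520) = 0.2597.
D = 8.852 × (0.5891 − 0.2597) + 0.320 × 0.2597 = 2.916 + 0.08311 = 2.999 mg/L.
DO = C_s − D = 10.8 − 2.999 = 7.801 mg/L.

DO ≈ 7.80 mg/L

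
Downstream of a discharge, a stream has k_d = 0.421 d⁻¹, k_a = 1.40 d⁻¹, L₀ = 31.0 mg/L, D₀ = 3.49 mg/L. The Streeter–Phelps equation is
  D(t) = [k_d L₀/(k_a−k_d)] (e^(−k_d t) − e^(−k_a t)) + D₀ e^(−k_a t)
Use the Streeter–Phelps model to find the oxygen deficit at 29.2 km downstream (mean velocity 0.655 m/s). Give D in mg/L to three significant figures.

D ≈ 5.95 mg/L

Travel time t = x/v = 29.2 km / (0.655 m/s) = 29200 m / 0.655 m/s = 44580 s = 0.5160 d.
k_d L₀/(k_a−k_d) = 0.421×31.0/(1.40−0.421) = 13.05/0.9790 = 13.33 mg/L.
e^(−k_d t) = e^(−0.421×0.5160) = 0.8047; e^(−k_a t) = e^(−1.40×0.5160) = 0.4856.
D = 13.33 × (0.8047 − 0.4856) + 3.49 × 0.4856 = 4.255 + 1.695 = 5.949 mg/L.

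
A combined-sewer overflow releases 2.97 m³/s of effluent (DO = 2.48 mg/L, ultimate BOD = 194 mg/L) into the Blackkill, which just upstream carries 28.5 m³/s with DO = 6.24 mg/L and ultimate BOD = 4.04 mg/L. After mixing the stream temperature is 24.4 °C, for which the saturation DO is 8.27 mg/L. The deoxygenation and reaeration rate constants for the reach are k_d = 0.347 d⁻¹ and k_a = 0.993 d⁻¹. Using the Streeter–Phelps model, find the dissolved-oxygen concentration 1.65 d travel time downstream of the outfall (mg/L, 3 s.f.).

DO ≈ 3.44 mg/L

Mixed DO = (28.5×6.24 + 2.97×2.48)/(28.5+2.97) = 185.2/31.47 = 5.885 mg/L.
Mixed L₀ = (28.5×4.04 + 2.97×194)/(31.47) = 691.3/31.47 = 21.97 mg/L.
Initial deficit D₀ = C_s − DO₀ = 8.27 − 5.885 = 2.385 mg/L.
D(1.65) = [0.347×21.97/(0.993−0.347)](e^(−0.347×1.65) − e^(−0.993×1.65)) + 2.385 e^(−0.993×1.65)
= 11.80 × (0.5641 − 0.1943) + 2.385 × 0.1943 = 4.827 mg/L.
DO = 8.27 − 4.827 = 3.443 mg/L.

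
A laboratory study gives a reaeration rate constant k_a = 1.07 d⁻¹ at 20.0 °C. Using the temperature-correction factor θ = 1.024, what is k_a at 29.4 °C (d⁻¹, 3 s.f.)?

k_a(T₂) = k_a(T₁) · θ^(T₂−T₁) = 1.07 × 1.024^(29.4−20.0)
= 1.07 × 1.024^9.40 = 1.07 × 1.250 = 1.337 d⁻¹.

k_a ≈ 1.34 d⁻¹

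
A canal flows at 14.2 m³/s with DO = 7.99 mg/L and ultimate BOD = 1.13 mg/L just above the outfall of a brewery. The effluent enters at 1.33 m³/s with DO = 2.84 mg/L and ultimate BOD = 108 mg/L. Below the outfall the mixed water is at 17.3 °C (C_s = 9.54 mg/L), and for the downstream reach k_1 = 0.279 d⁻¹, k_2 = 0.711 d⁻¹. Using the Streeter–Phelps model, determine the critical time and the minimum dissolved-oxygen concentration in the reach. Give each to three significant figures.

Mixed DO = (14.2×7.99 + 1.33×2.84)/(14.2+1.33) = 117.2/15.53 = 7.549 mg/L.
Mixed L₀ = (14.2×1.13 + 1.33×108)/(15.53) = 159.7/15.53 = 10.28 mg/L.
Initial deficit D₀ = C_s − DO₀ = 9.54 − 7.549 = 1.991 mg/L.
t_c = (1/0.4320) ln[(0.711/0.279)(1 − 1.991×0.4320/(0.279×10.28))] = 2.315 × ln(1.784) = 1.340 d.
D_c = (0.279/0.711) × 10.28 × e^(−0.279×1.340) = 0.3924 × 10.28 × 0.6880 = 2.776 mg/L.
Minimum DO = 9.54 − 2.776 = 6.764 mg/L.

t_c ≈ 1.34 d; minimum DO ≈ 6.76 mg/L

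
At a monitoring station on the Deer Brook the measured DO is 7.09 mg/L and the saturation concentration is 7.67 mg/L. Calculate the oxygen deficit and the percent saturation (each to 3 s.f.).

D ≈ 0.580 mg/L; 92.4 % saturation

D = C_s − C = 7.67 − 7.09 = 0.580 mg/L.
% saturation = 7.09/7.67 × 100 = 92.4 %.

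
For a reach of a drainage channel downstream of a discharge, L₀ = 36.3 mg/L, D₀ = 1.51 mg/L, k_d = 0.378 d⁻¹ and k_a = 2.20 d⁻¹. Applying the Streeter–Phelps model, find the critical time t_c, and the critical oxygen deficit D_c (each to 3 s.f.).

t_c ≈ 0.844 d; D_c ≈ 4.53 mg/L

With k_a/k_d = 5.820 and 1 − D₀(k_a−k_d)/(k_d L₀) = 0.7995,
t_c = ln(5.820 × 0.7995) / (2.20 − 0.378) = ln(4.653) / 1.822 = 1.538/1.822 = 0.8439 d.
D_c = (k_d/k_a) L₀ e^(−k_d t_c) = (0.378/2.20) × 36.3 × e^(−0.378×0.8439) = 0.1718 × 36.3 × 0.7269 = 4.534 mg/L.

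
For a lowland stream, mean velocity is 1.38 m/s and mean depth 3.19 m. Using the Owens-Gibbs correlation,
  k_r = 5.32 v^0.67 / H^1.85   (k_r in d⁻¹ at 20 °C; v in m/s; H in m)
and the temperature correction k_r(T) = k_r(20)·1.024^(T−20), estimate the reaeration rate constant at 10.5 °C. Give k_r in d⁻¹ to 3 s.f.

k_r(20) = 5.32 × 1.38^0.67 / 3.19^1.85 = 5.32 × 1.241 / 8.551 = 0.7720 d⁻¹.
k_r(10.5) = 0.7720 × 1.024^(10.5−20) = 0.7720 × 0.7983 = 0.6163 d⁻¹.

k_r ≈ 0.616 d⁻¹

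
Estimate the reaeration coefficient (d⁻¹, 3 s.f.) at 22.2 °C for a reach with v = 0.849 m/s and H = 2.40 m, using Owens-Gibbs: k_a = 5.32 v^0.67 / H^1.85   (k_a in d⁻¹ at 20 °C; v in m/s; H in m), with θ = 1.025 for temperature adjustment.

k_a ≈ 0.997 d⁻¹

k_a(20) = 5.32 × 0.849^0.67 / 2.40^1.85 = 5.32 × 0.8961 / 5.051 = 0.9438 d⁻¹.
k_a(22.2) = 0.9438 × 1.025^(22.2−20) = 0.9438 × 1.056 = 0.9965 d⁻¹.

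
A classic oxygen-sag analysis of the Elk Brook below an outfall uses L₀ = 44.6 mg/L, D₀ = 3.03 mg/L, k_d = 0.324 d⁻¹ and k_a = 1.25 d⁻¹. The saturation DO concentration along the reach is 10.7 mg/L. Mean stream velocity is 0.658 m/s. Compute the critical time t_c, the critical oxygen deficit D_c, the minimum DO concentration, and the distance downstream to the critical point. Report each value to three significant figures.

With k_a/k_d = 3.858 and 1 − D₀(k_a−k_d)/(k_d L₀) = 0.8058,
t_c = ln(3.858 × 0.8058) / (1.25 − 0.324) = ln(3.109) / 0.9260 = 1.134/0.9260 = 1.225 d.
L(t_c) = L₀ e^(−k_d t_c) = 44.6 × 0.6724 = 29.99 mg/L, and at the critical point k_a D_c = k_d L, so D_c = (0.324/1.25) × 29.99 = 7.773 mg/L.
Minimum DO = C_s − D_c = 10.7 − 7.773 = 2.927 mg/L.
x_c = v t_c = 0.658 m/s × 1.225 d × 86400 s/d = 69640 m ≈ 69.6 km.

t_c ≈ 1.22 d; D_c ≈ 7.77 mg/L; min DO ≈ 2.93 mg/L; x_c ≈ 69.6 km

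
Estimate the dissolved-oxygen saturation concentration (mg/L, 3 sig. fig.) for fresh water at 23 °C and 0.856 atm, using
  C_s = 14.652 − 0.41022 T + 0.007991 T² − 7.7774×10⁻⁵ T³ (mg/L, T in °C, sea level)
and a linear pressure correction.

C_s ≈ 7.27 mg/L

At sea level: C_s = 14.652 − 0.41022×23 + 0.007991×23² − 7.7774×10⁻⁵×23³ = 8.498 mg/L.
Pressure correction: C_s' = 8.498 × 0.856 = 7.274 mg/L.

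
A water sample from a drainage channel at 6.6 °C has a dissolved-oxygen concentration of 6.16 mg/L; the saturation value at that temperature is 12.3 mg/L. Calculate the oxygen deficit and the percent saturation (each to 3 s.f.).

D = C_s − C = 12.3 − 6.16 = 6.14 mg/L.
% saturation = 6.16/12.3 × 100 = 50.1 %.

D ≈ 6.14 mg/L; 50.1 % saturation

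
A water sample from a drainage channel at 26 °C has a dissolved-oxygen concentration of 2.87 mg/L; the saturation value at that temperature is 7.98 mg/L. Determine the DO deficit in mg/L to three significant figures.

D ≈ 5.11 mg/L

D = C_s − C = 7.98 − 2.87 = 5.11 mg/L.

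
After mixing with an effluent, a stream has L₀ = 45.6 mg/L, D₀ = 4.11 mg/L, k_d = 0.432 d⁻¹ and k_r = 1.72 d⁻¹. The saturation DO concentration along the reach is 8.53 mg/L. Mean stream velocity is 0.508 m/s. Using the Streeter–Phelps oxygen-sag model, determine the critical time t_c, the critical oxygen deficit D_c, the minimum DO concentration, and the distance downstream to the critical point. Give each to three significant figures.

t_c ≈ 0.830 d; D_c ≈ 8.00 mg/L; min DO ≈ 0.527 mg/L; x_c ≈ 36.4 km

With k_r/k_d = 3.981 and 1 − D₀(k_r−k_d)/(k_d L₀) = 0.7313,
t_c = ln(3.981 × 0.7313) / (1.72 − 0.432) = ln(2.912) / 1.288 = 1.069/1.288 = 0.8297 d.
D_c = (k_d/k_r) L₀ e^(−k_d t_c) = (0.432/1.72) × 45.6 × e^(−0.432×0.8297) = 0.2512 × 45.6 × 0.6988 = 8.003 mg/L.
Minimum DO = C_s − D_c = 8.53 − 8.003 = 0.5270 mg/L.
x_c = v t_c = 0.508 m/s × 0.8297 d × 86400 s/d = 36420 m ≈ 36.4 km.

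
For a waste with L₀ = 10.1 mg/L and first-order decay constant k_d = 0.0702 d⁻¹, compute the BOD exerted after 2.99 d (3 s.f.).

y_t = L₀(1 − e^(−k_d t)) = 10.1 × (1 − e^(−0.0702×2.99))
= 10.1 × (1 − 0.8107) = 10.1 × 0.1893 = 1.912 mg/L.

y ≈ 1.91 mg/L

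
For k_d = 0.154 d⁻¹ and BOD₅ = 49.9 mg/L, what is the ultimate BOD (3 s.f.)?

BOD₅ = L₀(1 − e^(−5k_d)) ⇒ L₀ = BOD₅ / (1 − e^(−5×0.154))
= 49.9 / (1 − 0.4630) = 49.9 / 0.5370 = 92.93 mg/L.

L₀ ≈ 92.9 mg/L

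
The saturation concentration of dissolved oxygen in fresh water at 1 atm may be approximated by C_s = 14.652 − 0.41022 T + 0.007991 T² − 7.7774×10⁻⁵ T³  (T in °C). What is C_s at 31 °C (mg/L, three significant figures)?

C_s = 14.652 − 0.41022×31 + 0.007991×31² − 7.7774×10⁻⁵×31³ = 7.298 mg/L.

C_s ≈ 7.30 mg/L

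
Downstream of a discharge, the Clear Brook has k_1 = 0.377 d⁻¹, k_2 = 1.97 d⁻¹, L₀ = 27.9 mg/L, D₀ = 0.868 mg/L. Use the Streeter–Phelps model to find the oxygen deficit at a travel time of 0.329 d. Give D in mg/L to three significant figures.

k_1 L₀/(k_2−k_1) = 0.377×27.9/(1.97−0.377) = 10.52/1.593 = 6.603 mg/L.
e^(−k_1 t) = e^(−0.377×0.3290) = 0.8834; e^(−k_2 t) = e^(−1.97×0.3290) = 0.5230.
D = 6.603 × (0.8834 − 0.5230) + 0.868 × 0.5230 = 2.379 + 0.4540 = 2.833 mg/L.

D ≈ 2.83 mg/L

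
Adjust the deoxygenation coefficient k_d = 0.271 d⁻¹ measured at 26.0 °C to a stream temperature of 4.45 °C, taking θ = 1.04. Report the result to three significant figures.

k_d(T₂) = k_d(T₁) · θ^(T₂−T₁) = 0.271 × 1.04^(4.45−26.0)
= 0.271 × 1.04^-21.6 = 0.271 × 0.4295 = 0.1164 d⁻¹.

k_d ≈ 0.116 d⁻¹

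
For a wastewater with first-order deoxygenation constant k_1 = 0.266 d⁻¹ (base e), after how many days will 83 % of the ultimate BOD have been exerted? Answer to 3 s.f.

y/L₀ = 1 − e^(−k_1 t) = 0.83 ⇒ e^(−k_1 t) = 0.170
t = −ln(0.170) / 0.266 = 1.772 / 0.266 = 6.661 d.

t ≈ 6.66 d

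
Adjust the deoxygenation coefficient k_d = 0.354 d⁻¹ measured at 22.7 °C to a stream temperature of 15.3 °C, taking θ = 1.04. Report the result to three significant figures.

k_d(T₂) = k_d(T₁) · θ^(T₂−T₁) = 0.354 × 1.04^(15.3−22.7)
= 0.354 × 1.04^-7.40 = 0.354 × 0.7481 = 0.2648 d⁻¹.

k_d ≈ 0.265 d⁻¹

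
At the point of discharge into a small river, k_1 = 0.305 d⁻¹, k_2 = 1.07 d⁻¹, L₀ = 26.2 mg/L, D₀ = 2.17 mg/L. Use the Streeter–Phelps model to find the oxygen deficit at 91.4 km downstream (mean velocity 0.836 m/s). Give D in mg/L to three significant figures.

D ≈ 4.96 mg/L

Travel time t = x/v = 91.4 km / (0.836 m/s) = 91400 m / 0.836 m/s = 109300 s = 1.265 d.
k_1 L₀/(k_2−k_1) = 0.305×26.2/(1.07−0.305) = 7.991/0.7650 = 10.45 mg/L.
e^(−k_1 t) = e^(−0.305×1.265) = 0.6798; e^(−k_2 t) = e^(−1.07×1.265) = 0.2582.
D = 10.45 × (0.6798 − 0.2582) + 2.17 × 0.2582 = 4.404 + 0.5603 = 4.964 mg/L.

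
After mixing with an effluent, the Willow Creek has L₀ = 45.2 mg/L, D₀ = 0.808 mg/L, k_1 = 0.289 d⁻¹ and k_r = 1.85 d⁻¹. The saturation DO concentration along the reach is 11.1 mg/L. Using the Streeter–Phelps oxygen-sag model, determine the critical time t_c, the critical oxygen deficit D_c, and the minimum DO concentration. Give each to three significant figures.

t_c ≈ 1.12 d; D_c ≈ 5.10 mg/L; min DO ≈ 6.00 mg/L

At the critical point dD/dt = 0, so k_1 L₀ e^(−k_1 t) = k_r D. Substituting D(t) from the Streeter–Phelps equation and solving for t gives
t_c = ln[(k_r/k_1)(1 − D₀(k_r−k_1)/(k_1 L₀))] / (k_r−k_1).
Here k_r−k_1 = 1.561 d⁻¹ and 1 − D₀(k_r−k_1)/(k_1 L₀) = 1 − 0.808×1.561/(0.289×45.2) = 0.9034, so
t_c = ln(6.401 × 0.9034) / 1.561 = 1.755 / 1.561 = 1.124 d.
D_c = (k_1/k_r) L₀ e^(−k_1 t_c) = (0.289/1.85) × 45.2 × e^(−0.289×1.124) = 0.1562 × 45.2 × 0.7226 = 5.102 mg/L.
Minimum DO = C_s − D_c = 11.1 − 5.102 = 5.998 mg/L.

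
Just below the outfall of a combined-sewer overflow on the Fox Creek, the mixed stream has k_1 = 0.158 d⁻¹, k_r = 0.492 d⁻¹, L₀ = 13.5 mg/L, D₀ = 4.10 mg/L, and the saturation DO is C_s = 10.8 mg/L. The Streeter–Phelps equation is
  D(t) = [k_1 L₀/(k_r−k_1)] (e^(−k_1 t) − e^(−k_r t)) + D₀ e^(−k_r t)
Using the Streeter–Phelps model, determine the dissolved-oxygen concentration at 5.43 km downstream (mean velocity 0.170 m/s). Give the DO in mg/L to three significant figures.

DO ≈ 6.68 mg/L

Travel time t = x/v = 5.43 km / (0.170 m/s) = 5430 m / 0.170 m/s = 31940 s = 0.3697 d.
k_1 L₀/(k_r−k_1) = 0.158×13.5/(0.492−0.158) = 2.133/0.3340 = 6.386 mg/L.
e^(−k_1 t) = e^(−0.158×0.3697) = 0.9433; e^(−k_r t) = e^(−0.492×0.3697) = 0.8337.
D = 6.386 × (0.9433 − 0.8337) + 4.10 × 0.8337 = 0.6997 + 3.418 = 4.118 mg/L.
DO = C_s − D = 10.8 − 4.118 = 6.682 mg/L.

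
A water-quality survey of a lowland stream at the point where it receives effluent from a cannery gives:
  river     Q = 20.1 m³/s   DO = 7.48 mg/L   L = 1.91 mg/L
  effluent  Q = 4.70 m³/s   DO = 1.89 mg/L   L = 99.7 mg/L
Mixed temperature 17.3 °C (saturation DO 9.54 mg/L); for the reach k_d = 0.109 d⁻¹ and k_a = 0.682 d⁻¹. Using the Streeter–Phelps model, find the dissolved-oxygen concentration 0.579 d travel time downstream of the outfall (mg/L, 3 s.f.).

Mixed DO = (20.1×7.48 + 4.70×1.89)/(20.1+4.70) = 159.2/24.80 = 6.421 mg/L.
Mixed L₀ = (20.1×1.91 + 4.70×99.7)/(24.80) = 507.0/24.80 = 20.44 mg/L.
Initial deficit D₀ = C_s − DO₀ = 9.54 − 6.421 = 3.119 mg/L.
D(0.579) = [0.109×20.44/(0.682−0.109)](e^(−0.109×0.579) − e^(−0.682×0.579)) + 3.119 e^(−0.682×0.579)
= 3.889 × (0.9388 − 0.6738) + 3.119 × 0.6738 = 3.133 mg/L.
DO = 9.54 − 3.133 = 6.407 mg/L.

DO ≈ 6.41 mg/L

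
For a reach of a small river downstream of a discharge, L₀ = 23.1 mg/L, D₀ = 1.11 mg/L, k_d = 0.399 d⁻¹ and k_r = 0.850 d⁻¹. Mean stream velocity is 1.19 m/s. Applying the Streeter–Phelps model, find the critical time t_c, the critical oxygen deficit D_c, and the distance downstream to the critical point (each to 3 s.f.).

t_c ≈ 1.55 d; D_c ≈ 5.84 mg/L; x_c ≈ 160 km

At the critical point dD/dt = 0, so k_d L₀ e^(−k_d t) = k_r D. Substituting D(t) from the Streeter–Phelps equation and solving for t gives
t_c = ln[(k_r/k_d)(1 − D₀(k_r−k_d)/(k_d L₀))] / (k_r−k_d).
Here k_r−k_d = 0.4510 d⁻¹ and 1 − D₀(k_r−k_d)/(k_d L₀) = 1 − 1.11×0.4510/(0.399×23.1) = 0.9457, so
t_c = ln(2.130 × 0.9457) / 0.4510 = 0.7004 / 0.4510 = 1.553 d.
D_c = (k_d/k_r) L₀ e^(−k_d t_c) = (0.399/0.850) × 23.1 × e^(−0.399×1.553) = 0.4694 × 23.1 × 0.5381 = 5.835 mg/L.
x_c = v t_c = 1.19 m/s × 1.553 d × 86400 s/d = 159700 m ≈ 160 km.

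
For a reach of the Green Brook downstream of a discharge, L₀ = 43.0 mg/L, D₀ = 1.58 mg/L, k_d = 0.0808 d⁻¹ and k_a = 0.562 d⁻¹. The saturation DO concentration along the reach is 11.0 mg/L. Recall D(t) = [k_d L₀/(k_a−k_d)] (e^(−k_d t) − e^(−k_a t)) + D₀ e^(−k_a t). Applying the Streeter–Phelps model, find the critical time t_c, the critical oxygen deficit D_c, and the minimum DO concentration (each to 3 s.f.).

With k_a/k_d = 6.955 and 1 − D₀(k_a−k_d)/(k_d L₀) = 0.7812,
t_c = ln(6.955 × 0.7812) / (0.562 − 0.0808) = ln(5.433) / 0.4812 = 1.693/0.4812 = 3.517 d.
L(t_c) = L₀ e^(−k_d t_c) = 43.0 × 0.7526 = 32.36 mg/L, and at the critical point k_a D_c = k_d L, so D_c = (0.0808/0.562) × 32.36 = 4.653 mg/L.
Minimum DO = C_s − D_c = 11.0 − 4.653 = 6.347 mg/L.

t_c ≈ 3.52 d; D_c ≈ 4.65 mg/L; min DO ≈ 6.35 mg/L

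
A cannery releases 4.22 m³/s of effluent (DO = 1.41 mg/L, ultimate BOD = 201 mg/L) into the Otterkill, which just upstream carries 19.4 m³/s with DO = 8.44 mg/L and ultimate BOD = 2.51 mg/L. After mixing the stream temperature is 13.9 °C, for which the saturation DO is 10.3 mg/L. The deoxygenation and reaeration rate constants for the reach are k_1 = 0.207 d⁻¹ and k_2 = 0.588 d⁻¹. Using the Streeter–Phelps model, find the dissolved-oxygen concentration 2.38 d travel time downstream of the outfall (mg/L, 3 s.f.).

DO ≈ 2.02 mg/L

Mixed DO = (19.4×8.44 + 4.22×1.41)/(19.4+4.22) = 169.7/23.62 = 7.184 mg/L.
Mixed L₀ = (19.4×2.51 + 4.22×201)/(23.62) = 896.9/23.62 = 37.97 mg/L.
Initial deficit D₀ = C_s − DO₀ = 10.3 − 7.184 = 3.116 mg/L.
D(2.38) = [0.207×37.97/(0.588−0.207)](e^(−0.207×2.38) − e^(−0.588×2.38)) + 3.116 e^(−0.588×2.38)
= 20.63 × (0.6110 − 0.2467) + 3.116 × 0.2467 = 8.284 mg/L.
DO = 10.3 − 8.284 = 2.016 mg/L.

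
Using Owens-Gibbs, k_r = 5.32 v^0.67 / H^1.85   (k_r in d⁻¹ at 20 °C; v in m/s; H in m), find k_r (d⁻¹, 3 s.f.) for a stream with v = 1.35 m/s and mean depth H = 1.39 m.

k_r ≈ 3.54 d⁻¹

k_r = 5.32 × 1.35^0.67 / 1.39^1.85 = 5.32 × 1.223 / 1.839 = 3.537 d⁻¹.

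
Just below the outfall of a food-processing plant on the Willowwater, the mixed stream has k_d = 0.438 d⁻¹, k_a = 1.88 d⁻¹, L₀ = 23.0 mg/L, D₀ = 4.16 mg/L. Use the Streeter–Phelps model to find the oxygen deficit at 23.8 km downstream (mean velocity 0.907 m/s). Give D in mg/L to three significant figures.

Travel time t = x/v = 23.8 km / (0.907 m/s) = 23800 m / 0.907 m/s = 26240 s = 0.3037 d.
k_d L₀/(k_a−k_d) = 0.438×23.0/(1.88−0.438) = 10.07/1.442 = 6.986 mg/L.
e^(−k_d t) = e^(−0.438×0.3037) = 0.8754; e^(−k_a t) = e^(−1.88×0.3037) = 0.5650.
D = 6.986 × (0.8754 − 0.5650) + 4.16 × 0.5650 = 2.169 + 2.350 = 4.519 mg/L.

D ≈ 4.52 mg/L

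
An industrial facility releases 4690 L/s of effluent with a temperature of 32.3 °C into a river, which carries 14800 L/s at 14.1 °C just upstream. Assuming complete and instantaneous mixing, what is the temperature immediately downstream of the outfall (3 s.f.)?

Flow-weighted mixing: C = (Q_r C_r + Q_w C_w)/(Q_r + Q_w)
= (14800×14.1 + 4690×32.3)/(14800 + 4690) = 360200/19490 = 18.48 °C.

18.5 °C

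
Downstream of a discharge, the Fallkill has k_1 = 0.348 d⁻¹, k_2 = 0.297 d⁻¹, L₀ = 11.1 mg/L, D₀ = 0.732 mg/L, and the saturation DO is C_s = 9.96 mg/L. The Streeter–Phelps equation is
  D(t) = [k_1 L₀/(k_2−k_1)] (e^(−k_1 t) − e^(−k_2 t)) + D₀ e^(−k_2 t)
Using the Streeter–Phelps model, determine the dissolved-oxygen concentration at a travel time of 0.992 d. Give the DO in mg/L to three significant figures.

DO ≈ 6.63 mg/L

k_1 L₀/(k_2−k_1) = 0.348×11.1/(0.297−0.348) = 3.863/-0.05100 = -75.74 mg/L.
e^(−k_1 t) = e^(−0.348×0.9920) = 0.7081; e^(−k_2 t) = e^(−0.297×0.9920) = 0.7448.
D = -75.74 × (0.7081 − 0.7448) + 0.732 × 0.7448 = 2.783 + 0.5452 = 3.328 mg/L.
DO = C_s − D = 9.96 − 3.328 = 6.632 mg/L.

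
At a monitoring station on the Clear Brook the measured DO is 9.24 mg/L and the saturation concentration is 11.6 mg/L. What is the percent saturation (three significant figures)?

79.7 % saturation

% saturation = C/C_s × 100 = 9.24/11.6 × 100 = 79.7 %.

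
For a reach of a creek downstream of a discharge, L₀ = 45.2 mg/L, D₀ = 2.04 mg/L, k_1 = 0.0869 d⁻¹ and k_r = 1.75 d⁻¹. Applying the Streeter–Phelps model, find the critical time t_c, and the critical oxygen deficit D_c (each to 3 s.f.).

t_c ≈ 0.607 d; D_c ≈ 2.13 mg/L

With k_r/k_1 = 20.14 and 1 − D₀(k_r−k_1)/(k_1 L₀) = 0.1362,
t_c = ln(20.14 × 0.1362) / (1.75 − 0.0869) = ln(2.744) / 1.663 = 1.009/1.663 = 0.6069 d.
L(t_c) = L₀ e^(−k_1 t_c) = 45.2 × 0.9486 = 42.88 mg/L, and at the critical point k_r D_c = k_1 L, so D_c = (0.0869/1.75) × 42.88 = 2.129 mg/L.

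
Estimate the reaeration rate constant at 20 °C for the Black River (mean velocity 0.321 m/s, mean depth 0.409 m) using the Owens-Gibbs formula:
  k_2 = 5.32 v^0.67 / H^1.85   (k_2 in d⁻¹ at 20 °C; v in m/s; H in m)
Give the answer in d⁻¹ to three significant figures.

k_2 ≈ 13.0 d⁻¹

k_2 = 5.32 × 0.321^0.67 / 0.409^1.85 = 5.32 × 0.4670 / 0.1913 = 12.99 d⁻¹.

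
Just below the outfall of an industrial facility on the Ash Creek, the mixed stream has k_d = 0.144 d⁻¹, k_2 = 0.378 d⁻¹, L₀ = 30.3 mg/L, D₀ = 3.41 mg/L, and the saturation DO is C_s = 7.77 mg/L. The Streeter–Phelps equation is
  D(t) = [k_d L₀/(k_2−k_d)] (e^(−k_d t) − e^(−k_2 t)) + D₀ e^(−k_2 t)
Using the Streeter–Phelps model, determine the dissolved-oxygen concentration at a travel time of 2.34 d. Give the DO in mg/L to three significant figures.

k_d L₀/(k_2−k_d) = 0.144×30.3/(0.378−0.144) = 4.363/0.2340 = 18.65 mg/L.
e^(−k_d t) = e^(−0.144×2.340) = 0.7139; e^(−k_2 t) = e^(−0.378×2.340) = 0.4129.
D = 18.65 × (0.7139 − 0.4129) + 3.41 × 0.4129 = 5.613 + 1.408 = 7.021 mg/L.
DO = C_s − D = 7.77 − 7.021 = 0.7490 mg/L.

DO ≈ 0.749 mg/L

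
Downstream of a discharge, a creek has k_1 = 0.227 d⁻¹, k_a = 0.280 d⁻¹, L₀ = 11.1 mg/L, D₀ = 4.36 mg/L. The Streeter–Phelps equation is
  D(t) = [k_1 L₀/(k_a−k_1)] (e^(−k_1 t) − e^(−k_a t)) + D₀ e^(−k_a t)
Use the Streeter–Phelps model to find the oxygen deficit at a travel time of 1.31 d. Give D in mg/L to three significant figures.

k_1 L₀/(k_a−k_1) = 0.227×11.1/(0.280−0.227) = 2.520/0.05300 = 47.54 mg/L.
e^(−k_1 t) = e^(−0.227×1.310) = 0.7428; e^(−k_a t) = e^(−0.280×1.310) = 0.6929.
D = 47.54 × (0.7428 − 0.6929) + 4.36 × 0.6929 = 2.369 + 3.021 = 5.390 mg/L.

D ≈ 5.39 mg/L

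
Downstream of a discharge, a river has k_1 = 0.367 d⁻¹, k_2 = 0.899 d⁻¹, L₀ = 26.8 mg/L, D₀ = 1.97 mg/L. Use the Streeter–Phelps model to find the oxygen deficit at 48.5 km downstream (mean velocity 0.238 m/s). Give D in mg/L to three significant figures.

Travel time t = x/v = 48.5 km / (0.238 m/s) = 48500 m / 0.238 m/s = 203800 s = 2.359 d.
k_1 L₀/(k_2−k_1) = 0.367×26.8/(0.899−0.367) = 9.836/0.5320 = 18.49 mg/L.
e^(−k_1 t) = e^(−0.367×2.359) = 0.4208; e^(−k_2 t) = e^(−0.899×2.359) = 0.1200.
D = 18.49 × (0.4208 − 0.1200) + 1.97 × 0.1200 = 5.561 + 0.2364 = 5.798 mg/L.

D ≈ 5.80 mg/L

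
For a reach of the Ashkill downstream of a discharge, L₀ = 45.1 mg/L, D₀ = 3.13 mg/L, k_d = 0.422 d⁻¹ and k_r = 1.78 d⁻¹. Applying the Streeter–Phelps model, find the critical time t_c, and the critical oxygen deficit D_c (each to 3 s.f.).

t_c ≈ 0.874 d; D_c ≈ 7.39 mg/L

At the critical point dD/dt = 0, so k_d L₀ e^(−k_d t) = k_r D. Substituting D(t) from the Streeter–Phelps equation and solving for t gives
t_c = ln[(k_r/k_d)(1 − D₀(k_r−k_d)/(k_d L₀))] / (k_r−k_d).
Here k_r−k_d = 1.358 d⁻¹ and 1 − D₀(k_r−k_d)/(k_d L₀) = 1 − 3.13×1.358/(0.422×45.1) = 0.7767, so
t_c = ln(4.218 × 0.7767) / 1.358 = 1.187 / 1.358 = 0.8738 d.
L(t_c) = L₀ e^(−k_d t_c) = 45.1 × 0.6916 = 31.19 mg/L, and at the critical point k_r D_c = k_d L, so D_c = (0.422/1.78) × 31.19 = 7.395 mg/L.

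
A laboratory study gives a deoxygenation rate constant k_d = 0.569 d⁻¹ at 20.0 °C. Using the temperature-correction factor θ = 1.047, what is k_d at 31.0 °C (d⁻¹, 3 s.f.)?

k_d ≈ 0.943 d⁻¹

k_d(T₂) = k_d(T₁) · θ^(T₂−T₁) = 0.569 × 1.047^(31.0−20.0)
= 0.569 × 1.047^11.0 = 0.569 × 1.657 = 0.9430 d⁻¹.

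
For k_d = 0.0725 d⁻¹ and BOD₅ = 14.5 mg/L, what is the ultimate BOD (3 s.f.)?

BOD₅ = L₀(1 − e^(−5k_d)) ⇒ L₀ = BOD₅ / (1 − e^(−5×0.0725))
= 14.5 / (1 − 0.6959) = 14.5 / 0.3041 = 47.69 mg/L.

L₀ ≈ 47.7 mg/L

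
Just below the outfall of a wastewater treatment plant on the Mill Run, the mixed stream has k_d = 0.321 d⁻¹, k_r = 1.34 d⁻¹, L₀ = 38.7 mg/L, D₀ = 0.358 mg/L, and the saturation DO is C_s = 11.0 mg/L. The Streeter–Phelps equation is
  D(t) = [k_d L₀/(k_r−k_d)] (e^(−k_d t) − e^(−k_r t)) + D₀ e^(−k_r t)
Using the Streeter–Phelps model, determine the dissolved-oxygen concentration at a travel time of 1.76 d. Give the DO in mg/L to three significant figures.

DO ≈ 5.19 mg/L

k_d L₀/(k_r−k_d) = 0.321×38.7/(1.34−0.321) = 12.42/1.019 = 12.19 mg/L.
e^(−k_d t) = e^(−0.321×1.760) = 0.5684; e^(−k_r t) = e^(−1.34×1.760) = 0.09457.
D = 12.19 × (0.5684 − 0.09457) + 0.358 × 0.09457 = 5.776 + 0.03386 = 5.810 mg/L.
DO = C_s − D = 11.0 − 5.810 = 5.190 mg/L.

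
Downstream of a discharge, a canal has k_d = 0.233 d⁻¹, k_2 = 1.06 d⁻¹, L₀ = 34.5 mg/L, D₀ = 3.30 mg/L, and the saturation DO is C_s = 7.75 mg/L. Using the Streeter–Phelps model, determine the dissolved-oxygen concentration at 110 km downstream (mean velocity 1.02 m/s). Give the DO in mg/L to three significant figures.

DO ≈ 2.19 mg/L

Travel time t = x/v = 110 km / (1.02 m/s) = 110000 m / 1.02 m/s = 107800 s = 1.248 d.
k_d L₀/(k_2−k_d) = 0.233×34.5/(1.06−0.233) = 8.039/0.8270 = 9.720 mg/L.
e^(−k_d t) = e^(−0.233×1.248) = 0.7476; e^(−k_2 t) = e^(−1.06×1.248) = 0.2663.
D = 9.720 × (0.7476 − 0.2663) + 3.30 × 0.2663 = 4.679 + 0.8788 = 5.557 mg/L.
DO = C_s − D = 7.75 − 5.557 = 2.193 mg/L.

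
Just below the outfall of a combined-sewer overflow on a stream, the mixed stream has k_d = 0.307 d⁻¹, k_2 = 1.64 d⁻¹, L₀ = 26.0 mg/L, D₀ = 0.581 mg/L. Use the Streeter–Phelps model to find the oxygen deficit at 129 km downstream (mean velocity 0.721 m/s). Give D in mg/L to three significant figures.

Travel time t = x/v = 129 km / (0.721 m/s) = 129000 m / 0.721 m/s = 178900 s = 2.071 d.
k_d L₀/(k_2−k_d) = 0.307×26.0/(1.64−0.307) = 7.982/1.333 = 5.988 mg/L.
e^(−k_d t) = e^(−0.307×2.071) = 0.5295; e^(−k_2 t) = e^(−1.64×2.071) = 0.03350.
D = 5.988 × (0.5295 − 0.03350) + 0.581 × 0.03350 = 2.970 + 0.01947 = 2.990 mg/L.

D ≈ 2.99 mg/L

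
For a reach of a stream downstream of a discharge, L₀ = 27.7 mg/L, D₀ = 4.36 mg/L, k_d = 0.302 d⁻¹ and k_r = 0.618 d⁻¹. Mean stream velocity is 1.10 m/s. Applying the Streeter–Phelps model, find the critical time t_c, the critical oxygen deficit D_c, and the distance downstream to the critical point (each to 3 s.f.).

At the critical point dD/dt = 0, so k_d L₀ e^(−k_d t) = k_r D. Substituting D(t) from the Streeter–Phelps equation and solving for t gives
t_c = ln[(k_r/k_d)(1 − D₀(k_r−k_d)/(k_d L₀))] / (k_r−k_d).
Here k_r−k_d = 0.3160 d⁻¹ and 1 − D₀(k_r−k_d)/(k_d L₀) = 1 − 4.36×0.3160/(0.302×27.7) = 0.8353, so
t_c = ln(2.046 × 0.8353) / 0.3160 = 0.5361 / 0.3160 = 1.697 d.
D_c = (k_d/k_r) L₀ e^(−k_d t_c) = (0.302/0.618) × 27.7 × e^(−0.302×1.697) = 0.4887 × 27.7 × 0.5991 = 8.109 mg/L.
x_c = v t_c = 1.10 m/s × 1.697 d × 86400 s/d = 161200 m ≈ 161 km.

t_c ≈ 1.70 d; D_c ≈ 8.11 mg/L; x_c ≈ 161 km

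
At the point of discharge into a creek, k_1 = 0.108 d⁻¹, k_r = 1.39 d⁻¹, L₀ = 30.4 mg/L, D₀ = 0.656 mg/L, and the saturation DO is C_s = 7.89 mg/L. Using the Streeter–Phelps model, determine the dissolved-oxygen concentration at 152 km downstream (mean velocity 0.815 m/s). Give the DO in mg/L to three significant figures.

Travel time t = x/v = 152 km / (0.815 m/s) = 152000 m / 0.815 m/s = 186500 s = 2.159 d.
k_1 L₀/(k_r−k_1) = 0.108×30.4/(1.39−0.108) = 3.283/1.282 = 2.561 mg/L.
e^(−k_1 t) = e^(−0.108×2.159) = 0.7921; e^(−k_r t) = e^(−1.39×2.159) = 0.04976.
D = 2.561 × (0.7921 − 0.04976) + 0.656 × 0.04976 = 1.901 + 0.03265 = 1.934 mg/L.
DO = C_s − D = 7.89 − 1.934 = 5.956 mg/L.

DO ≈ 5.96 mg/L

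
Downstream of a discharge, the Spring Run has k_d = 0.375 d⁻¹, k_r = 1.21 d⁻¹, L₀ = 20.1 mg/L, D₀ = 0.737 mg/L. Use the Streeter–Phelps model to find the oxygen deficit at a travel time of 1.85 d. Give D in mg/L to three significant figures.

k_d L₀/(k_r−k_d) = 0.375×20.1/(1.21−0.375) = 7.538/0.8350 = 9.027 mg/L.
e^(−k_d t) = e^(−0.375×1.850) = 0.4997; e^(−k_r t) = e^(−1.21×1.850) = 0.1066.
D = 9.027 × (0.4997 − 0.1066) + 0.737 × 0.1066 = 3.548 + 0.07858 = 3.627 mg/L.

D ≈ 3.63 mg/L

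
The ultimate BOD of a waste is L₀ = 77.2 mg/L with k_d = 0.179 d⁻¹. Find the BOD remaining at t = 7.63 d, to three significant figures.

L_t = L₀ e^(−k_d t) = 77.2 × e^(−0.179×7.63) = 77.2 × 0.2552 = 19.70 mg/L.

L ≈ 19.7 mg/L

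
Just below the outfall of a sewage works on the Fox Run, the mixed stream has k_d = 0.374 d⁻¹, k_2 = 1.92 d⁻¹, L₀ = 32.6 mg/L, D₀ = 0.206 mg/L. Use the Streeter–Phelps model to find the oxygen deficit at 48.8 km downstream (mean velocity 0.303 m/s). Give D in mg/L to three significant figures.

Travel time t = x/v = 48.8 km / (0.303 m/s) = 48800 m / 0.303 m/s = 161100 s = 1.864 d.
k_d L₀/(k_2−k_d) = 0.374×32.6/(1.92−0.374) = 12.19/1.546 = 7.886 mg/L.
e^(−k_d t) = e^(−0.374×1.864) = 0.4980; e^(−k_2 t) = e^(−1.92×1.864) = 0.02790.
D = 7.886 × (0.4980 − 0.02790) + 0.206 × 0.02790 = 3.707 + 0.005748 = 3.713 mg/L.

D ≈ 3.71 mg/L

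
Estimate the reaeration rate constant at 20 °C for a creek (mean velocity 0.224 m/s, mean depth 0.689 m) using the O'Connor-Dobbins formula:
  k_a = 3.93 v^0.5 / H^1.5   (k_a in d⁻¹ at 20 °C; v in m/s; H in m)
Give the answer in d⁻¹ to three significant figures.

k_a = 3.93 × 0.224^0.5 / 0.689^1.5 = 3.93 × 0.4733 / 0.5719 = 3.252 d⁻¹.

k_a ≈ 3.25 d⁻¹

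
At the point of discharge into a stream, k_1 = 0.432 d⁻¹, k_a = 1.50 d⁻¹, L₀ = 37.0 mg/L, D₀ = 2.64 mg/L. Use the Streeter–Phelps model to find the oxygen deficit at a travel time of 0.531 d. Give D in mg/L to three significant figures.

k_1 L₀/(k_a−k_1) = 0.432×37.0/(1.50−0.432) = 15.98/1.068 = 14.97 mg/L.
e^(−k_1 t) = e^(−0.432×0.5310) = 0.7950; e^(−k_a t) = e^(−1.50×0.5310) = 0.4509.
D = 14.97 × (0.7950 − 0.4509) + 2.64 × 0.4509 = 5.150 + 1.190 = 6.340 mg/L.

D ≈ 6.34 mg/L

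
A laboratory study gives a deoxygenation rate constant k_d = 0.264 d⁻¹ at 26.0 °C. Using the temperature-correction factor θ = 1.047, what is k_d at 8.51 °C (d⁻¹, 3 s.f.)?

k_d ≈ 0.118 d⁻¹

k_d(T₂) = k_d(T₁) · θ^(T₂−T₁) = 0.264 × 1.047^(8.51−26.0)
= 0.264 × 1.047^-17.5 = 0.264 × 0.4478 = 0.1182 d⁻¹.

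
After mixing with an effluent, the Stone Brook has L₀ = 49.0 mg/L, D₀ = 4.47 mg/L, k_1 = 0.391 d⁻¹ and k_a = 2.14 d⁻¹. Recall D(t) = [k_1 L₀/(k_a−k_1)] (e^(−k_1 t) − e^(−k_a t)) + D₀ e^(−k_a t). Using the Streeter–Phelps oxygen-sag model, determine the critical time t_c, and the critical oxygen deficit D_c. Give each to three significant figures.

t_c ≈ 0.672 d; D_c ≈ 6.88 mg/L

With k_a/k_1 = 5.473 and 1 − D₀(k_a−k_1)/(k_1 L₀) = 0.5919,
t_c = ln(5.473 × 0.5919) / (2.14 − 0.391) = ln(3.240) / 1.749 = 1.176/1.749 = 0.6721 d.
L(t_c) = L₀ e^(−k_1 t_c) = 49.0 × 0.7689 = 37.68 mg/L, and at the critical point k_a D_c = k_1 L, so D_c = (0.391/2.14) × 37.68 = 6.884 mg/L.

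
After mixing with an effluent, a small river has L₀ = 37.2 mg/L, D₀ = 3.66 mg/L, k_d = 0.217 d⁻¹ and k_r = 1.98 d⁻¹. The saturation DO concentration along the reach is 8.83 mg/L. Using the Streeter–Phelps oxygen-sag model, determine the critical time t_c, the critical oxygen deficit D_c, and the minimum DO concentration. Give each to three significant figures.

t_c ≈ 0.343 d; D_c ≈ 3.78 mg/L; min DO ≈ 5.05 mg/L

At the critical point dD/dt = 0, so k_d L₀ e^(−k_d t) = k_r D. Substituting D(t) from the Streeter–Phelps equation and solving for t gives
t_c = ln[(k_r/k_d)(1 − D₀(k_r−k_d)/(k_d L₀))] / (k_r−k_d).
Here k_r−k_d = 1.763 d⁻¹ and 1 − D₀(k_r−k_d)/(k_d L₀) = 1 − 3.66×1.763/(0.217×37.2) = 0.2007, so
t_c = ln(9.124 × 0.2007) / 1.763 = 0.6048 / 1.763 = 0.3431 d.
L(t_c) = L₀ e^(−k_d t_c) = 37.2 × 0.9283 = 34.53 mg/L, and at the critical point k_r D_c = k_d L, so D_c = (0.217/1.98) × 34.53 = 3.784 mg/L.
Minimum DO = C_s − D_c = 8.83 − 3.784 = 5.046 mg/L.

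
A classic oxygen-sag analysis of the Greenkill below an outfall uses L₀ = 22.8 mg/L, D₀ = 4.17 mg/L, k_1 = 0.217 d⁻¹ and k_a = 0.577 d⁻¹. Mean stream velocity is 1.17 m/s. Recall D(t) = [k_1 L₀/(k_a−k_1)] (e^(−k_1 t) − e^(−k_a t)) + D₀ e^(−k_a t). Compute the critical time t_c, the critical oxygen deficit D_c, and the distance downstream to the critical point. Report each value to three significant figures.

t_c = [1/(k_a−k_1)] ln[(k_a/k_1)(1 − D₀(k_a−k_1)/(k_1 L₀))]
= [1/(0.577−0.217)] ln[(0.577/0.217)(1 − 4.17×0.3600/(0.217×22.8))]
= (1/0.3600) ln[2.659 × 0.6966] = 2.778 × ln(1.852) = 2.778 × 0.6164 = 1.712 d.
L(t_c) = L₀ e^(−k_1 t_c) = 22.8 × 0.6897 = 15.72 mg/L, and at the critical point k_a D_c = k_1 L, so D_c = (0.217/0.577) × 15.72 = 5.914 mg/L.
x_c = v t_c = 1.17 m/s × 1.712 d × 86400 s/d = 173100 m ≈ 173 km.

t_c ≈ 1.71 d; D_c ≈ 5.91 mg/L; x_c ≈ 173 km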